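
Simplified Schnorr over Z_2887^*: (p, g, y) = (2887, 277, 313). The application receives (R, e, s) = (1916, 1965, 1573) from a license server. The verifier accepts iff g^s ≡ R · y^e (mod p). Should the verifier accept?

accept

g^s mod p:
277^2 = 76729 ≡ 1667
277^4 ≡ 1667^2 = 2778889 ≡ 1595
277^8 ≡ 1595^2 = 2544025 ≡ 578
277^16 ≡ 578^2 = 334084 ≡ 2079
277^32 ≡ 2079^2 = 4322241 ≡ 402
277^64 ≡ 402^2 = 161604 ≡ 2819
277^128 ≡ 2819^2 = 7946761 ≡ 1737
277^256 ≡ 1737^2 = 3017169 ≡ 254
277^512 ≡ 254^2 = 64516 ≡ 1002
277^1024 ≡ 1002^2 = 1004004 ≡ 2215
1573 = 1024 + 512 + 32 + 4 + 1, so 277^1573 ≡ 2215·1002·402·1595·277 ≡ 2805 (mod 2887)
R · y^e mod p:
313^2 = 97969 ≡ 2698
313^4 ≡ 2698^2 = 7279204 ≡ 1077
313^8 ≡ 1077^2 = 1159929 ≡ 2242
313^16 ≡ 2242^2 = 5026564 ≡ 297
313^32 ≡ 297^2 = 88209 ≡ 1599
313^64 ≡ 1599^2 = 2556801 ≡ 1806
313^128 ≡ 1806^2 = 3261636 ≡ 2213
313^256 ≡ 2213^2 = 4897369 ≡ 1017
313^512 ≡ 1017^2 = 1034289 ≡ 743
313^1024 ≡ 743^2 = 552049 ≡ 632
1965 = 1024 + 512 + 256 + 128 + 32 + 8 + 4 + 1, so 313^1965 ≡ 632·743·1017·2213·1599·2242·1077·313 ≡ 1564 (mod 2887)
1916·1564 = 2996624 ≡ 2805 (mod 2887)
2805 ≡ 2805 (mod 2887); signature holds.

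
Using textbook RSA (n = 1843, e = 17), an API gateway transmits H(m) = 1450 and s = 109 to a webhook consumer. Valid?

no

s^2 ≡ 109^2 = 11881 ≡ 823
s^4 ≡ 823^2 = 677329 ≡ 948
s^8 ≡ 948^2 = 898704 ≡ 1163
s^16 ≡ 1163^2 = 1352569 ≡ 1650
17 = 16 + 1, so s^17 ≡ 1650·109 ≡ 1079 (mod 1843)
1079 ≠ 1450, so verification fails.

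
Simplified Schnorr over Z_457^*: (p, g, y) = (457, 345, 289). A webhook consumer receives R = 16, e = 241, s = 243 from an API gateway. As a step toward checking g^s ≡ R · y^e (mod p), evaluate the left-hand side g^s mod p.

440

345^2 = 119025 ≡ 205
345^4 ≡ 205^2 = 42025 ≡ 438
345^8 ≡ 438^2 = 191844 ≡ 361
345^16 ≡ 361^2 = 130321 ≡ 76
345^32 ≡ 76^2 = 5776 ≡ 292
345^64 ≡ 292^2 = 85264 ≡ 262
345^128 ≡ 262^2 = 68644 ≡ 94
243 = 128 + 64 + 32 + 16 + 2 + 1, so 345^243 ≡ 94·262·292·76·205·345 ≡ 440 (mod 457)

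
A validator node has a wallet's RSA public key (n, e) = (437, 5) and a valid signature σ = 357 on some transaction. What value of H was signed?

363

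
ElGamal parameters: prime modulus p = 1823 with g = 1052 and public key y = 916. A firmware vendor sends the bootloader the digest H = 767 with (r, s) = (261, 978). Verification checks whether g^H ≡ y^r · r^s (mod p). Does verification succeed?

passes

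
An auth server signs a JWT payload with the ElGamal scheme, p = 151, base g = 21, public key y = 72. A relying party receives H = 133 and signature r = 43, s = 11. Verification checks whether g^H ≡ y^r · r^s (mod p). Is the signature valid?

Left side g^H mod p:
21^2 = 441 ≡ 139
21^4 ≡ 139^2 = 19321 ≡ 144
21^8 ≡ 144^2 = 20736 ≡ 49
21^16 ≡ 49^2 = 2401 ≡ 136
21^32 ≡ 136^2 = 18496 ≡ 74
21^64 ≡ 74^2 = 5476 ≡ 40
21^128 ≡ 40^2 = 1600 ≡ 90
133 = 128 + 4 + 1, so 21^133 ≡ 90·144·21 ≡ 58 (mod 151)
Right side y^r · r^s mod p:
72^2 = 5184 ≡ 50
72^4 ≡ 50^2 = 2500 ≡ 84
72^8 ≡ 84^2 = 7056 ≡ 110
72^16 ≡ 110^2 = 12100 ≡ 20
72^32 ≡ 20^2 = 400 ≡ 98
43 = 32 + 8 + 2 + 1, so 72^43 ≡ 98·110·50·72 ≡ 94 (mod 151)
43^2 = 1849 ≡ 37
43^4 ≡ 37^2 = 1369 ≡ 10
43^8 ≡ 10^2 = 100
11 = 8 + 2 + 1, so 43^11 ≡ 100·37·43 ≡ 97 (mod 151)
94·97 = 9118 ≡ 58 (mod 151)
58 ≡ 58 (mod 151), so the signature is genuine.

valid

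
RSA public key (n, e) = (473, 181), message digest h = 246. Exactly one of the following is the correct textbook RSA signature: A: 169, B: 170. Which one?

Candidate A: Squares mod 473: 169^1≡169, 169^2≡181, 169^4≡124, 169^8≡240, 169^16≡367, 169^32≡357, 169^64≡212, 169^128≡9; 181 = 128 + 32 + 16 + 4 + 1, so 169^181 ≡ 9·357·367·124·169 ≡ 246 (mod 473)
  → matches h = 246
Candidate B: Squares mod 473: 170^1≡170, 170^2≡47, 170^4≡317, 170^8≡213, 170^16≡434, 170^32≡102, 170^64≡471, 170^128≡4; 181 = 128 + 32 + 16 + 4 + 1, so 170^181 ≡ 4·102·434·317·170 ≡ 236 (mod 473)

A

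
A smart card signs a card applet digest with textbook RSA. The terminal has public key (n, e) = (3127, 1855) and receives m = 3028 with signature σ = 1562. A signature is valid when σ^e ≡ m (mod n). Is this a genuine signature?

Squares mod 3127: σ^1≡1562, σ^2≡784, σ^4≡1764, σ^8≡331, σ^16≡116, σ^32≡948, σ^64≡1255, σ^128≡2144, σ^256≡46, σ^512≡2116, σ^1024≡2719
1855 = 1024 + 512 + 256 + 32 + 16 + 8 + 4 + 2 + 1, so σ^1855 ≡ 2719·2116·46·948·116·331·1764·784·1562 ≡ 3028 (mod 3127)
σ^1855 mod 3127 = 3028 matches m.

genuine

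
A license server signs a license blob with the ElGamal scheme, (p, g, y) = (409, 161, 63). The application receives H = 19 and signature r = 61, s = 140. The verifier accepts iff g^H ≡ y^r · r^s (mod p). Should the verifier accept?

Left side g^H mod p:
161^2 = 25921 ≡ 154
161^4 ≡ 154^2 = 23716 ≡ 403
161^8 ≡ 403^2 = 162409 ≡ 36
161^16 ≡ 36^2 = 1296 ≡ 69
19 = 16 + 2 + 1, so 161^19 ≡ 69·154·161 ≡ 348 (mod 409)
Right side y^r · r^s mod p:
63^2 = 3969 ≡ 288
63^4 ≡ 288^2 = 82944 ≡ 326
63^8 ≡ 326^2 = 106276 ≡ 345
63^16 ≡ 345^2 = 119025 ≡ 6
63^32 ≡ 6^2 = 36
61 = 32 + 16 + 8 + 4 + 1, so 63^61 ≡ 36·6·345·326·63 ≡ 263 (mod 409)
61^2 = 3721 ≡ 40
61^4 ≡ 40^2 = 1600 ≡ 373
61^8 ≡ 373^2 = 139129 ≡ 69
61^16 ≡ 69^2 = 4761 ≡ 262
61^32 ≡ 262^2 = 68644 ≡ 341
61^64 ≡ 341^2 = 116281 ≡ 125
61^128 ≡ 125^2 = 15625 ≡ 83
140 = 128 + 8 + 4, so 61^140 ≡ 83·69·373 ≡ 373 (mod 409)
263·373 = 98099 ≡ 348 (mod 409)
348 ≡ 348 (mod 409), so the signature is genuine.

accept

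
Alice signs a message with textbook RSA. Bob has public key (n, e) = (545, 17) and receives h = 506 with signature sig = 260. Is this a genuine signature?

Squares mod 545: sig^1≡260, sig^2≡20, sig^4≡400, sig^8≡315, sig^16≡35
17 = 16 + 1, so sig^17 ≡ 35·260 ≡ 380 (mod 545)
The recovered value 380 does not match the digest 506.

forged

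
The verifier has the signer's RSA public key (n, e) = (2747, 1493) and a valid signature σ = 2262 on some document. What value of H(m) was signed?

2513

σ^2 ≡ 2262^2 = 5116644 ≡ 1730
σ^4 ≡ 1730^2 = 2992900 ≡ 1417
σ^8 ≡ 1417^2 = 2007889 ≡ 2579
σ^16 ≡ 2579^2 = 6651241 ≡ 754
σ^32 ≡ 754^2 = 568516 ≡ 2634
σ^64 ≡ 2634^2 = 6937956 ≡ 1781
σ^128 ≡ 1781^2 = 3171961 ≡ 1923
σ^256 ≡ 1923^2 = 3697929 ≡ 467
σ^512 ≡ 467^2 = 218089 ≡ 1076
σ^1024 ≡ 1076^2 = 1157776 ≡ 1289
1493 = 1024 + 256 + 128 + 64 + 16 + 4 + 1, so σ^1493 ≡ 1289·467·1923·1781·754·1417·2262 ≡ 2513 (mod 2747)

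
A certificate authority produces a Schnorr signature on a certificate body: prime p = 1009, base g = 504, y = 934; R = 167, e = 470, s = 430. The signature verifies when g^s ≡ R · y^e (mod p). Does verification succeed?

passes

g^s mod p:
Squares mod 1009: 504^1≡504, 504^2≡757, 504^4≡946, 504^8≡942, 504^16≡453, 504^32≡382, 504^64≡628, 504^128≡874, 504^256≡63
430 = 256 + 128 + 32 + 8 + 4 + 2, so 504^430 ≡ 63·874·382·942·946·757 ≡ 715 (mod 1009)
R · y^e mod p:
Squares mod 1009: 934^1≡934, 934^2≡580, 934^4≡403, 934^8≡969, 934^16≡591, 934^32≡167, 934^64≡646, 934^128≡599, 934^256≡606
470 = 256 + 128 + 64 + 16 + 4 + 2, so 934^470 ≡ 606·599·646·591·403·580 ≡ 252 (mod 1009)
167·252 = 42084 ≡ 715 (mod 1009)
715 ≡ 715 (mod 1009); signature holds.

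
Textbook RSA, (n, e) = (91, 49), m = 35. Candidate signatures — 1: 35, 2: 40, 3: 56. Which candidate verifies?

1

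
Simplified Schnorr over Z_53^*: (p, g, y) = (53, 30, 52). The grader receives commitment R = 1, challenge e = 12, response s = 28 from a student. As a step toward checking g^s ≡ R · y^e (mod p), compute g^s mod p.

30^2 = 900 ≡ 52
30^4 ≡ 52^2 = 2704 ≡ 1
30^8 ≡ 1^2 = 1
30^16 ≡ 1^2 = 1
28 = 16 + 8 + 4, so 30^28 ≡ 1·1·1 ≡ 1 (mod 53)

1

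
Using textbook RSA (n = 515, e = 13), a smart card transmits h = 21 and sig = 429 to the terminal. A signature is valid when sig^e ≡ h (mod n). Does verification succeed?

sig^2 ≡ 429^2 = 184041 ≡ 186
sig^4 ≡ 186^2 = 34596 ≡ 91
sig^8 ≡ 91^2 = 8281 ≡ 41
13 = 8 + 4 + 1, so sig^13 ≡ 41·91·429 ≡ 494 (mod 515)
494 ≠ 21, so verification fails.

fails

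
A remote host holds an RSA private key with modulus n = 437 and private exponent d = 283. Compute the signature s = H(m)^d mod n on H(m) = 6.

Squares mod 437: (H(m))^1≡6, (H(m))^2≡36, (H(m))^4≡422, (H(m))^8≡225, (H(m))^16≡370, (H(m))^32≡119, (H(m))^64≡177, (H(m))^128≡302, (H(m))^256≡308
283 = 256 + 16 + 8 + 2 + 1, so (H(m))^283 ≡ 308·370·225·36·6 ≡ 156 (mod 437)

156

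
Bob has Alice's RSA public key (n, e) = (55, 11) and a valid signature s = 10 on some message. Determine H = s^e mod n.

10

s^2 ≡ 10^2 = 100 ≡ 45
s^4 ≡ 45^2 = 2025 ≡ 45
s^8 ≡ 45^2 = 2025 ≡ 45
11 = 8 + 2 + 1, so s^11 ≡ 45·45·10 ≡ 10 (mod 55)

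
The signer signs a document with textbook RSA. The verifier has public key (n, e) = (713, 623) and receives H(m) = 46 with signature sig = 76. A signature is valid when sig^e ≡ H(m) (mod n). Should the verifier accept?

reject

Squares mod 713: sig^1≡76, sig^2≡72, sig^4≡193, sig^8≡173, sig^16≡696, sig^32≡289, sig^64≡100, sig^128≡18, sig^256≡324, sig^512≡165
623 = 512 + 64 + 32 + 8 + 4 + 2 + 1, so sig^623 ≡ 165·100·289·173·193·72·76 ≡ 235 (mod 713)
235 ≠ 46, so verification fails.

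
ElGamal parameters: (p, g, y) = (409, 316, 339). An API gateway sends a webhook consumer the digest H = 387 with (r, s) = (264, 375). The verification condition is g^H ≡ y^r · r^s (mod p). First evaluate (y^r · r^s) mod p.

111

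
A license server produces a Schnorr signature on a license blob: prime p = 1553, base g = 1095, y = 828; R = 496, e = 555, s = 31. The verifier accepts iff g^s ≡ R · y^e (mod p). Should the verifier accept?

reject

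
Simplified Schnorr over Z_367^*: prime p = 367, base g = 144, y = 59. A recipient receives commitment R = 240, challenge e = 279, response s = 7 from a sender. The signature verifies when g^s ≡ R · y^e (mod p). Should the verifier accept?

accept

g^s mod p:
144^2 = 20736 ≡ 184
144^4 ≡ 184^2 = 33856 ≡ 92
7 = 4 + 2 + 1, so 144^7 ≡ 92·184·144 ≡ 18 (mod 367)
R · y^e mod p:
59^2 = 3481 ≡ 178
59^4 ≡ 178^2 = 31684 ≡ 122
59^8 ≡ 122^2 = 14884 ≡ 204
59^16 ≡ 204^2 = 41616 ≡ 145
59^32 ≡ 145^2 = 21025 ≡ 106
59^64 ≡ 106^2 = 11236 ≡ 226
59^128 ≡ 226^2 = 51076 ≡ 63
59^256 ≡ 63^2 = 3969 ≡ 299
279 = 256 + 16 + 4 + 2 + 1, so 59^279 ≡ 299·145·122·178·59 ≡ 101 (mod 367)
240·101 = 24240 ≡ 18 (mod 367)
18 ≡ 18 (mod 367); signature holds.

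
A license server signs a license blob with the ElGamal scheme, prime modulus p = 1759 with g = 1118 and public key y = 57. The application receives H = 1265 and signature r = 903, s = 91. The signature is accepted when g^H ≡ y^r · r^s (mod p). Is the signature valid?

Left side g^H mod p:
Squares mod 1759: 1118^1≡1118, 1118^2≡1034, 1118^4≡1443, 1118^8≡1352, 1118^16≡303, 1118^32≡341, 1118^64≡187, 1118^128≡1548, 1118^256≡546, 1118^512≡845, 1118^1024≡1630
1265 = 1024 + 128 + 64 + 32 + 16 + 1, so 1118^1265 ≡ 1630·1548·187·341·303·1118 ≡ 1753 (mod 1759)
Right side y^r · r^s mod p:
Squares mod 1759: 57^1≡57, 57^2≡1490, 57^4≡242, 57^8≡517, 57^16≡1680, 57^32≡964, 57^64≡544, 57^128≡424, 57^256≡358, 57^512≡1516
903 = 512 + 256 + 128 + 4 + 2 + 1, so 57^903 ≡ 1516·358·424·242·1490·57 ≡ 1373 (mod 1759)
Squares mod 1759: 903^1≡903, 903^2≡992, 903^4≡783, 903^8≡957, 903^16≡1169, 903^32≡1577, 903^64≡1462
91 = 64 + 16 + 8 + 2 + 1, so 903^91 ≡ 1462·1169·957·992·903 ≡ 1358 (mod 1759)
1373·1358 = 1864534 ≡ 1753 (mod 1759)
1753 ≡ 1753 (mod 1759), so the signature is genuine.

valid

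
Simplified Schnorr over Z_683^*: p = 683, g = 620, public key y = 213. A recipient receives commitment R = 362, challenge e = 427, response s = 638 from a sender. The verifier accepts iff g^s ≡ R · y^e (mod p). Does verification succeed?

passes

g^s mod p:
Squares mod 683: 620^1≡620, 620^2≡554, 620^4≡249, 620^8≡531, 620^16≡565, 620^32≡264, 620^64≡30, 620^128≡217, 620^256≡645, 620^512≡78
638 = 512 + 64 + 32 + 16 + 8 + 4 + 2, so 620^638 ≡ 78·30·264·565·531·249·554 ≡ 250 (mod 683)
R · y^e mod p:
Squares mod 683: 213^1≡213, 213^2≡291, 213^4≡672, 213^8≡121, 213^16≡298, 213^32≡14, 213^64≡196, 213^128≡168, 213^256≡221
427 = 256 + 128 + 32 + 8 + 2 + 1, so 213^427 ≡ 221·168·14·121·291·213 ≡ 412 (mod 683)
362·412 = 149144 ≡ 250 (mod 683)
250 ≡ 250 (mod 683); signature holds.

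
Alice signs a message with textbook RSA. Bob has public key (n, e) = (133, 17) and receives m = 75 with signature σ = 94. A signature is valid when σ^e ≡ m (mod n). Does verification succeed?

passes

σ^2 ≡ 94^2 = 8836 ≡ 58
σ^4 ≡ 58^2 = 3364 ≡ 39
σ^8 ≡ 39^2 = 1521 ≡ 58
σ^16 ≡ 58^2 = 3364 ≡ 39
17 = 16 + 1, so σ^17 ≡ 39·94 ≡ 75 (mod 133)
75 = m, so the signature checks out.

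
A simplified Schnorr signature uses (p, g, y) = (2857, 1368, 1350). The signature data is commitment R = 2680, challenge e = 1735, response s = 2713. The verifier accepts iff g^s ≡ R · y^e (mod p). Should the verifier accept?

accept

g^s mod p:
Squares mod 2857: 1368^1≡1368, 1368^2≡89, 1368^4≡2207, 1368^8≡2521, 1368^16≡1473, 1368^32≡1266, 1368^64≡2836, 1368^128≡441, 1368^256≡205, 1368^512≡2027, 1368^1024≡363, 1368^2048≡347
2713 = 2048 + 512 + 128 + 16 + 8 + 1, so 1368^2713 ≡ 347·2027·441·1473·2521·1368 ≡ 1915 (mod 2857)
R · y^e mod p:
Squares mod 2857: 1350^1≡1350, 1350^2≡2591, 1350^4≡2188, 1350^8≡1869, 1350^16≡1907, 1350^32≡2545, 1350^64≡206, 1350^128≡2438, 1350^256≡1284, 1350^512≡167, 1350^1024≡2176
1735 = 1024 + 512 + 128 + 64 + 4 + 2 + 1, so 1350^1735 ≡ 2176·167·2438·206·2188·2591·1350 ≡ 1797 (mod 2857)
2680·1797 = 4815960 ≡ 1915 (mod 2857)
1915 ≡ 1915 (mod 2857); signature holds.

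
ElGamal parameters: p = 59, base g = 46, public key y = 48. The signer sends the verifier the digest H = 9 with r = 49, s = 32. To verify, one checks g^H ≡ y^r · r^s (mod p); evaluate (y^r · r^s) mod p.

48^2 = 2304 ≡ 3
48^4 ≡ 3^2 = 9
48^8 ≡ 9^2 = 81 ≡ 22
48^16 ≡ 22^2 = 484 ≡ 12
48^32 ≡ 12^2 = 144 ≡ 26
49 = 32 + 16 + 1, so 48^49 ≡ 26·12·48 ≡ 49 (mod 59)
49^2 = 2401 ≡ 41
49^4 ≡ 41^2 = 1681 ≡ 29
49^8 ≡ 29^2 = 841 ≡ 15
49^16 ≡ 15^2 = 225 ≡ 48
49^32 ≡ 48^2 = 2304 ≡ 3
y^r · r^s ≡ 49·3 = 147 ≡ 29 (mod 59)

29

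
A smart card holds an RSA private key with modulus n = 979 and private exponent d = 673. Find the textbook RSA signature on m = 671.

Squares mod 979: m^1≡671, m^2≡880, m^4≡11, m^8≡121, m^16≡935, m^32≡957, m^64≡484, m^128≡275, m^256≡242, m^512≡803
673 = 512 + 128 + 32 + 1, so m^673 ≡ 803·275·957·671 ≡ 726 (mod 979)

726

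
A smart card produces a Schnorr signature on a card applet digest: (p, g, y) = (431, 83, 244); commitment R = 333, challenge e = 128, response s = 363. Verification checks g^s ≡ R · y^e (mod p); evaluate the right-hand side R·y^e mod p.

248

244^2 = 59536 ≡ 58
244^4 ≡ 58^2 = 3364 ≡ 347
244^8 ≡ 347^2 = 120409 ≡ 160
244^16 ≡ 160^2 = 25600 ≡ 171
244^32 ≡ 171^2 = 29241 ≡ 364
244^64 ≡ 364^2 = 132496 ≡ 179
244^128 ≡ 179^2 = 32041 ≡ 147
R · y^e ≡ 333·147 = 48951 ≡ 248 (mod 431)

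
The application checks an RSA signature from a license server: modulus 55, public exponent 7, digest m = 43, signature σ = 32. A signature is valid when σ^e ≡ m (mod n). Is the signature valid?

σ^2 ≡ 32^2 = 1024 ≡ 34
σ^4 ≡ 34^2 = 1156 ≡ 1
7 = 4 + 2 + 1, so σ^7 ≡ 1·34·32 ≡ 43 (mod 55)
σ^7 mod 55 = 43 matches m.

valid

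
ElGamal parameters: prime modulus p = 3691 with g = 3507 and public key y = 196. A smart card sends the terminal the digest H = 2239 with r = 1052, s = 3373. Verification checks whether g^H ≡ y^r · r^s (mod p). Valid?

no

Left side g^H mod p:
Squares mod 3691: 3507^1≡3507, 3507^2≡637, 3507^4≡3450, 3507^8≡2716, 3507^16≡2038, 3507^32≡1069, 3507^64≡2242, 3507^128≡3113, 3507^256≡1894, 3507^512≡3275, 3507^1024≡3270, 3507^2048≡73
2239 = 2048 + 128 + 32 + 16 + 8 + 4 + 2 + 1, so 3507^2239 ≡ 73·3113·1069·2038·2716·3450·637·3507 ≡ 835 (mod 3691)
Right side y^r · r^s mod p:
Squares mod 3691: 196^1≡196, 196^2≡1506, 196^4≡1762, 196^8≡513, 196^16≡1108, 196^32≡2252, 196^64≡70, 196^128≡1209, 196^256≡45, 196^512≡2025, 196^1024≡3615
1052 = 1024 + 16 + 8 + 4, so 196^1052 ≡ 3615·1108·513·1762 ≡ 2978 (mod 3691)
Squares mod 3691: 1052^1≡1052, 1052^2≡3095, 1052^4≡880, 1052^8≡2981, 1052^16≡2124, 1052^32≡974, 1052^64≡89, 1052^128≡539, 1052^256≡2623, 1052^512≡105, 1052^1024≡3643, 1052^2048≡2304
3373 = 2048 + 1024 + 256 + 32 + 8 + 4 + 1, so 1052^3373 ≡ 2304·3643·2623·974·2981·880·1052 ≡ 3320 (mod 3691)
2978·3320 = 9886960 ≡ 2462 (mod 3691)
835 ≠ 2462, so verification fails.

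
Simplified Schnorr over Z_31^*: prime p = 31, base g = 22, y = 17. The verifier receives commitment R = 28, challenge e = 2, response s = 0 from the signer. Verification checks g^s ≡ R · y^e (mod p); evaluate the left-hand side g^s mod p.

22^0 mod 31 = 1

1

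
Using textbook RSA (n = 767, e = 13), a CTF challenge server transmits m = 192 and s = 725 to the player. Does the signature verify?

s^2 ≡ 725^2 = 525625 ≡ 230
s^4 ≡ 230^2 = 52900 ≡ 744
s^8 ≡ 744^2 = 553536 ≡ 529
13 = 8 + 4 + 1, so s^13 ≡ 529·744·725 ≡ 192 (mod 767)
Since 192 equals the digest 192, verification succeeds.

verifies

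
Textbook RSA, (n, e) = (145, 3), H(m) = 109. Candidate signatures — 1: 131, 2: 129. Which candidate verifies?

2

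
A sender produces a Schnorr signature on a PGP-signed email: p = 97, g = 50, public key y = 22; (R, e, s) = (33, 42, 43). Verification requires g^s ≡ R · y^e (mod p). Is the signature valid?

valid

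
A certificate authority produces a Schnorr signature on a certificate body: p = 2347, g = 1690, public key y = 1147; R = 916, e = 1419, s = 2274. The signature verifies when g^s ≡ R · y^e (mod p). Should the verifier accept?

g^s mod p:
1690^2 = 2856100 ≡ 2148
1690^4 ≡ 2148^2 = 4613904 ≡ 2049
1690^8 ≡ 2049^2 = 4198401 ≡ 1965
1690^16 ≡ 1965^2 = 3861225 ≡ 410
1690^32 ≡ 410^2 = 168100 ≡ 1463
1690^64 ≡ 1463^2 = 2140369 ≡ 2252
1690^128 ≡ 2252^2 = 5071504 ≡ 1984
1690^256 ≡ 1984^2 = 3936256 ≡ 337
1690^512 ≡ 337^2 = 113569 ≡ 913
1690^1024 ≡ 913^2 = 833569 ≡ 384
1690^2048 ≡ 384^2 = 147456 ≡ 1942
2274 = 2048 + 128 + 64 + 32 + 2, so 1690^2274 ≡ 1942·1984·2252·1463·2148 ≡ 1021 (mod 2347)
R · y^e mod p:
1147^2 = 1315609 ≡ 1289
1147^4 ≡ 1289^2 = 1661521 ≡ 2192
1147^8 ≡ 2192^2 = 4804864 ≡ 555
1147^16 ≡ 555^2 = 308025 ≡ 568
1147^32 ≡ 568^2 = 322624 ≡ 1085
1147^64 ≡ 1085^2 = 1177225 ≡ 1378
1147^128 ≡ 1378^2 = 1898884 ≡ 161
1147^256 ≡ 161^2 = 25921 ≡ 104
1147^512 ≡ 104^2 = 10816 ≡ 1428
1147^1024 ≡ 1428^2 = 2039184 ≡ 1988
1419 = 1024 + 256 + 128 + 8 + 2 + 1, so 1147^1419 ≡ 1988·104·161·555·1289·1147 ≡ 1664 (mod 2347)
916·1664 = 1524224 ≡ 1021 (mod 2347)
1021 ≡ 1021 (mod 2347); signature holds.

accept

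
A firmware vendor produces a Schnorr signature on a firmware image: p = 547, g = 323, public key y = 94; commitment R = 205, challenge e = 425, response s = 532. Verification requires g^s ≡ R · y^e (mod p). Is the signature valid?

g^s mod p:
323^2 = 104329 ≡ 399
323^4 ≡ 399^2 = 159201 ≡ 24
323^8 ≡ 24^2 = 576 ≡ 29
323^16 ≡ 29^2 = 841 ≡ 294
323^32 ≡ 294^2 = 86436 ≡ 10
323^64 ≡ 10^2 = 100
323^128 ≡ 100^2 = 10000 ≡ 154
323^256 ≡ 154^2 = 23716 ≡ 195
323^512 ≡ 195^2 = 38025 ≡ 282
532 = 512 + 16 + 4, so 323^532 ≡ 282·294·24 ≡ 353 (mod 547)
R · y^e mod p:
94^2 = 8836 ≡ 84
94^4 ≡ 84^2 = 7056 ≡ 492
94^8 ≡ 492^2 = 242064 ≡ 290
94^16 ≡ 290^2 = 84100 ≡ 409
94^32 ≡ 409^2 = 167281 ≡ 446
94^64 ≡ 446^2 = 198916 ≡ 355
94^128 ≡ 355^2 = 126025 ≡ 215
94^256 ≡ 215^2 = 46225 ≡ 277
425 = 256 + 128 + 32 + 8 + 1, so 94^425 ≡ 277·215·446·290·94 ≡ 537 (mod 547)
205·537 = 110085 ≡ 138 (mod 547)
353 ≠ 138; the check fails.

invalid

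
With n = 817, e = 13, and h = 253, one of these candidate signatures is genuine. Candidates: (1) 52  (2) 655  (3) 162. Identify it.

2

Candidate 1: Squares mod 817: 52^1≡52, 52^2≡253, 52^4≡283, 52^8≡23; 13 = 8 + 4 + 1, so 52^13 ≡ 23·283·52 ≡ 230 (mod 817)
Candidate 2: Squares mod 817: 655^1≡655, 655^2≡100, 655^4≡196, 655^8≡17; 13 = 8 + 4 + 1, so 655^13 ≡ 17·196·655 ≡ 253 (mod 817)
  → matches h = 253
Candidate 3: Squares mod 817: 162^1≡162, 162^2≡100, 162^4≡196, 162^8≡17; 13 = 8 + 4 + 1, so 162^13 ≡ 17·196·162 ≡ 564 (mod 817)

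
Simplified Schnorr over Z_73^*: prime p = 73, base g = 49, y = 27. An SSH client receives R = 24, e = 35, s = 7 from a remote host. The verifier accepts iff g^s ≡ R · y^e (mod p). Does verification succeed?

fails

g^s mod p:
49^2 = 2401 ≡ 65
49^4 ≡ 65^2 = 4225 ≡ 64
7 = 4 + 2 + 1, so 49^7 ≡ 64·65·49 ≡ 24 (mod 73)
R · y^e mod p:
27^2 = 729 ≡ 72
27^4 ≡ 72^2 = 5184 ≡ 1
27^8 ≡ 1^2 = 1
27^16 ≡ 1^2 = 1
27^32 ≡ 1^2 = 1
35 = 32 + 2 + 1, so 27^35 ≡ 1·72·27 ≡ 46 (mod 73)
24·46 = 1104 ≡ 9 (mod 73)
24 ≠ 9; the check fails.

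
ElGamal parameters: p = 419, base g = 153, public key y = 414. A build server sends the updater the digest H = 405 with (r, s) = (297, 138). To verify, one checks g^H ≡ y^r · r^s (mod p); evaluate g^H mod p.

382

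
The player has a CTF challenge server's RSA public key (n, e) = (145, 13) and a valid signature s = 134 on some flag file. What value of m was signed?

s^2 ≡ 134^2 = 17956 ≡ 121
s^4 ≡ 121^2 = 14641 ≡ 141
s^8 ≡ 141^2 = 19881 ≡ 16
13 = 8 + 4 + 1, so s^13 ≡ 16·141·134 ≡ 124 (mod 145)

124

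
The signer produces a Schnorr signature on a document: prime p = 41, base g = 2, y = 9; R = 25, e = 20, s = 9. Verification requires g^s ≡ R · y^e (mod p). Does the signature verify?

does not verify

g^s mod p:
Squares mod 41: 2^1≡2, 2^2≡4, 2^4≡16, 2^8≡10
9 = 8 + 1, so 2^9 ≡ 10·2 ≡ 20 (mod 41)
R · y^e mod p:
Squares mod 41: 9^1≡9, 9^2≡40, 9^4≡1, 9^8≡1, 9^16≡1
20 = 16 + 4, so 9^20 ≡ 1·1 ≡ 1 (mod 41)
25·1 = 25 ≡ 25 (mod 41)
20 ≠ 25; the check fails.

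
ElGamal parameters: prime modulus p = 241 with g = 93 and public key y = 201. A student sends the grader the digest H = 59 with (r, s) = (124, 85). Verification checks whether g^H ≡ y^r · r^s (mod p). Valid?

yes

Left side g^H mod p:
Squares mod 241: 93^1≡93, 93^2≡214, 93^4≡6, 93^8≡36, 93^16≡91, 93^32≡87
59 = 32 + 16 + 8 + 2 + 1, so 93^59 ≡ 87·91·36·214·93 ≡ 33 (mod 241)
Right side y^r · r^s mod p:
Squares mod 241: 201^1≡201, 201^2≡154, 201^4≡98, 201^8≡205, 201^16≡91, 201^32≡87, 201^64≡98
124 = 64 + 32 + 16 + 8 + 4, so 201^124 ≡ 98·87·91·205·98 ≡ 98 (mod 241)
Squares mod 241: 124^1≡124, 124^2≡193, 124^4≡135, 124^8≡150, 124^16≡87, 124^32≡98, 124^64≡205
85 = 64 + 16 + 4 + 1, so 124^85 ≡ 205·87·135·124 ≡ 111 (mod 241)
98·111 = 10878 ≡ 33 (mod 241)
33 ≡ 33 (mod 241), so the signature is genuine.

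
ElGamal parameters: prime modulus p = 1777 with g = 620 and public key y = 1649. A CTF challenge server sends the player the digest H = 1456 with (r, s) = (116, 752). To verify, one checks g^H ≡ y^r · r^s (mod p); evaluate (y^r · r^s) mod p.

162

1649^2 = 2719201 ≡ 391
1649^4 ≡ 391^2 = 152881 ≡ 59
1649^8 ≡ 59^2 = 3481 ≡ 1704
1649^16 ≡ 1704^2 = 2903616 ≡ 1775
1649^32 ≡ 1775^2 = 3150625 ≡ 4
1649^64 ≡ 4^2 = 16
116 = 64 + 32 + 16 + 4, so 1649^116 ≡ 16·4·1775·59 ≡ 1333 (mod 1777)
116^2 = 13456 ≡ 1017
116^4 ≡ 1017^2 = 1034289 ≡ 75
116^8 ≡ 75^2 = 5625 ≡ 294
116^16 ≡ 294^2 = 86436 ≡ 1140
116^32 ≡ 1140^2 = 1299600 ≡ 613
116^64 ≡ 613^2 = 375769 ≡ 822
116^128 ≡ 822^2 = 675684 ≡ 424
116^256 ≡ 424^2 = 179776 ≡ 299
116^512 ≡ 299^2 = 89401 ≡ 551
752 = 512 + 128 + 64 + 32 + 16, so 116^752 ≡ 551·424·822·613·1140 ≡ 648 (mod 1777)
y^r · r^s ≡ 1333·648 = 863784 ≡ 162 (mod 1777)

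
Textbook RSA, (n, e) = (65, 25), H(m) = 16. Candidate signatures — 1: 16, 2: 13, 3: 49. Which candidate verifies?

1

Candidate 1: 16^25 mod 65 = 16
  → matches H(m) = 16
Candidate 2: 13^25 mod 65 = 13
Candidate 3: 49^25 mod 65 = 49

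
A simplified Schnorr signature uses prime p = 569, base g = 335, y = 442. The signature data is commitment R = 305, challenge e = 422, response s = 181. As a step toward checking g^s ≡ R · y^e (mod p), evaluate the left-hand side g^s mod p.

Squares mod 569: 335^1≡335, 335^2≡132, 335^4≡354, 335^8≡136, 335^16≡288, 335^32≡439, 335^64≡399, 335^128≡450
181 = 128 + 32 + 16 + 4 + 1, so 335^181 ≡ 450·439·288·354·335 ≡ 367 (mod 569)

367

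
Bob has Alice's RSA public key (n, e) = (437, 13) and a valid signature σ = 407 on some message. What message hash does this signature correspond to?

141

Squares mod 437: σ^1≡407, σ^2≡26, σ^4≡239, σ^8≡311
13 = 8 + 4 + 1, so σ^13 ≡ 311·239·407 ≡ 141 (mod 437)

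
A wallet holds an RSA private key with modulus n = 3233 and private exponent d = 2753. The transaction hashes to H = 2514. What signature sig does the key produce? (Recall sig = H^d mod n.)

Squares mod 3233: H^1≡2514, H^2≡2914, H^4≡1538, H^8≡2121, H^16≡1538, H^32≡2121, H^64≡1538, H^128≡2121, H^256≡1538, H^512≡2121, H^1024≡1538, H^2048≡2121
2753 = 2048 + 512 + 128 + 64 + 1, so H^2753 ≡ 2121·2121·2121·1538·2514 ≡ 3097 (mod 3233)

3097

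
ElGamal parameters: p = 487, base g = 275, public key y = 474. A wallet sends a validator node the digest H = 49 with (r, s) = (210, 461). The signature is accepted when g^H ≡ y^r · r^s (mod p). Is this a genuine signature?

Left side g^H mod p:
275^2 = 75625 ≡ 140
275^4 ≡ 140^2 = 19600 ≡ 120
275^8 ≡ 120^2 = 14400 ≡ 277
275^16 ≡ 277^2 = 76729 ≡ 270
275^32 ≡ 270^2 = 72900 ≡ 337
49 = 32 + 16 + 1, so 275^49 ≡ 337·270·275 ≡ 190 (mod 487)
Right side y^r · r^s mod p:
474^2 = 224676 ≡ 169
474^4 ≡ 169^2 = 28561 ≡ 315
474^8 ≡ 315^2 = 99225 ≡ 364
474^16 ≡ 364^2 = 132496 ≡ 32
474^32 ≡ 32^2 = 1024 ≡ 50
474^64 ≡ 50^2 = 2500 ≡ 65
474^128 ≡ 65^2 = 4225 ≡ 329
210 = 128 + 64 + 16 + 2, so 474^210 ≡ 329·65·32·169 ≡ 242 (mod 487)
210^2 = 44100 ≡ 270
210^4 ≡ 270^2 = 72900 ≡ 337
210^8 ≡ 337^2 = 113569 ≡ 98
210^16 ≡ 98^2 = 9604 ≡ 351
210^32 ≡ 351^2 = 123201 ≡ 477
210^64 ≡ 477^2 = 227529 ≡ 100
210^128 ≡ 100^2 = 10000 ≡ 260
210^256 ≡ 260^2 = 67600 ≡ 394
461 = 256 + 128 + 64 + 8 + 4 + 1, so 210^461 ≡ 394·260·100·98·337·210 ≡ 198 (mod 487)
242·198 = 47916 ≡ 190 (mod 487)
190 ≡ 190 (mod 487), so the signature is genuine.

genuine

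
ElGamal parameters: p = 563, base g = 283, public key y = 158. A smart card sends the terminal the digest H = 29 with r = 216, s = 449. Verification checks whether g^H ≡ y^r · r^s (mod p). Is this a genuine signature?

forged

Left side g^H mod p:
283^2 = 80089 ≡ 143
283^4 ≡ 143^2 = 20449 ≡ 181
283^8 ≡ 181^2 = 32761 ≡ 107
283^16 ≡ 107^2 = 11449 ≡ 189
29 = 16 + 8 + 4 + 1, so 283^29 ≡ 189·107·181·283 ≡ 450 (mod 563)
Right side y^r · r^s mod p:
158^2 = 24964 ≡ 192
158^4 ≡ 192^2 = 36864 ≡ 269
158^8 ≡ 269^2 = 72361 ≡ 297
158^16 ≡ 297^2 = 88209 ≡ 381
158^32 ≡ 381^2 = 145161 ≡ 470
158^64 ≡ 470^2 = 220900 ≡ 204
158^128 ≡ 204^2 = 41616 ≡ 517
216 = 128 + 64 + 16 + 8, so 158^216 ≡ 517·204·381·297 ≡ 4 (mod 563)
216^2 = 46656 ≡ 490
216^4 ≡ 490^2 = 240100 ≡ 262
216^8 ≡ 262^2 = 68644 ≡ 521
216^16 ≡ 521^2 = 271441 ≡ 75
216^32 ≡ 75^2 = 5625 ≡ 558
216^64 ≡ 558^2 = 311364 ≡ 25
216^128 ≡ 25^2 = 625 ≡ 62
216^256 ≡ 62^2 = 3844 ≡ 466
449 = 256 + 128 + 64 + 1, so 216^449 ≡ 466·62·25·216 ≡ 492 (mod 563)
4·492 = 1968 ≡ 279 (mod 563)
450 ≠ 279, so verification fails.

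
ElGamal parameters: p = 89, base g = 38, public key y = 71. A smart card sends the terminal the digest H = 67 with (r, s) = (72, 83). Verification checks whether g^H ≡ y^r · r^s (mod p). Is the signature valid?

Left side g^H mod p:
38^2 = 1444 ≡ 20
38^4 ≡ 20^2 = 400 ≡ 44
38^8 ≡ 44^2 = 1936 ≡ 67
38^16 ≡ 67^2 = 4489 ≡ 39
38^32 ≡ 39^2 = 1521 ≡ 8
38^64 ≡ 8^2 = 64
67 = 64 + 2 + 1, so 38^67 ≡ 64·20·38 ≡ 46 (mod 89)
Right side y^r · r^s mod p:
71^2 = 5041 ≡ 57
71^4 ≡ 57^2 = 3249 ≡ 45
71^8 ≡ 45^2 = 2025 ≡ 67
71^16 ≡ 67^2 = 4489 ≡ 39
71^32 ≡ 39^2 = 1521 ≡ 8
71^64 ≡ 8^2 = 64
72 = 64 + 8, so 71^72 ≡ 64·67 ≡ 16 (mod 89)
72^2 = 5184 ≡ 22
72^4 ≡ 22^2 = 484 ≡ 39
72^8 ≡ 39^2 = 1521 ≡ 8
72^16 ≡ 8^2 = 64
72^32 ≡ 64^2 = 4096 ≡ 2
72^64 ≡ 2^2 = 4
83 = 64 + 16 + 2 + 1, so 72^83 ≡ 4·64·22·72 ≡ 20 (mod 89)
16·20 = 320 ≡ 53 (mod 89)
46 ≠ 53, so verification fails.

invalid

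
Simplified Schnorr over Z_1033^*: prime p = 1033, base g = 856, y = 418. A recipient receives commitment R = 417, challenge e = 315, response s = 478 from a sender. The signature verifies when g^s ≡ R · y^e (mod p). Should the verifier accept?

accept

g^s mod p:
Squares mod 1033: 856^1≡856, 856^2≡339, 856^4≡258, 856^8≡452, 856^16≡803, 856^32≡217, 856^64≡604, 856^128≡167, 856^256≡1031
478 = 256 + 128 + 64 + 16 + 8 + 4 + 2, so 856^478 ≡ 1031·167·604·803·452·258·339 ≡ 432 (mod 1033)
R · y^e mod p:
Squares mod 1033: 418^1≡418, 418^2≡147, 418^4≡949, 418^8≡858, 418^16≡668, 418^32≡1001, 418^64≡1024, 418^128≡81, 418^256≡363
315 = 256 + 32 + 16 + 8 + 2 + 1, so 418^315 ≡ 363·1001·668·858·147·418 ≡ 603 (mod 1033)
417·603 = 251451 ≡ 432 (mod 1033)
432 ≡ 432 (mod 1033); signature holds.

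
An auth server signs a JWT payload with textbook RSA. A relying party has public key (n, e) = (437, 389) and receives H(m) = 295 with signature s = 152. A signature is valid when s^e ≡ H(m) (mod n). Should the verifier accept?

reject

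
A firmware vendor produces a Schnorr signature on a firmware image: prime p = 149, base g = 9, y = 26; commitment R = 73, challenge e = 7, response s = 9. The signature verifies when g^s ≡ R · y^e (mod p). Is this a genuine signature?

g^s mod p:
9^2 = 81
9^4 ≡ 81^2 = 6561 ≡ 5
9^8 ≡ 5^2 = 25
9 = 8 + 1, so 9^9 ≡ 25·9 ≡ 76 (mod 149)
R · y^e mod p:
26^2 = 676 ≡ 80
26^4 ≡ 80^2 = 6400 ≡ 142
7 = 4 + 2 + 1, so 26^7 ≡ 142·80·26 ≡ 42 (mod 149)
73·42 = 3066 ≡ 86 (mod 149)
76 ≠ 86; the check fails.

forged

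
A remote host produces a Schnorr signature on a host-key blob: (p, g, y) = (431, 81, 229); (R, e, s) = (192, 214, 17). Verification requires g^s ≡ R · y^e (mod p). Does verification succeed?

g^s mod p:
Squares mod 431: 81^1≡81, 81^2≡96, 81^4≡165, 81^8≡72, 81^16≡12
17 = 16 + 1, so 81^17 ≡ 12·81 ≡ 110 (mod 431)
R · y^e mod p:
Squares mod 431: 229^1≡229, 229^2≡290, 229^4≡55, 229^8≡8, 229^16≡64, 229^32≡217, 229^64≡110, 229^128≡32
214 = 128 + 64 + 16 + 4 + 2, so 229^214 ≡ 32·110·64·55·290 ≡ 32 (mod 431)
192·32 = 6144 ≡ 110 (mod 431)
110 ≡ 110 (mod 431); signature holds.

passes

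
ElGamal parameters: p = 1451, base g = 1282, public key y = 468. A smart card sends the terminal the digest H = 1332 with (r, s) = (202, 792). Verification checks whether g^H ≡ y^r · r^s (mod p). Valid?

yes

Left side g^H mod p:
1282^2 = 1643524 ≡ 992
1282^4 ≡ 992^2 = 984064 ≡ 286
1282^8 ≡ 286^2 = 81796 ≡ 540
1282^16 ≡ 540^2 = 291600 ≡ 1400
1282^32 ≡ 1400^2 = 1960000 ≡ 1150
1282^64 ≡ 1150^2 = 1322500 ≡ 639
1282^128 ≡ 639^2 = 408321 ≡ 590
1282^256 ≡ 590^2 = 348100 ≡ 1311
1282^512 ≡ 1311^2 = 1718721 ≡ 737
1282^1024 ≡ 737^2 = 543169 ≡ 495
1332 = 1024 + 256 + 32 + 16 + 4, so 1282^1332 ≡ 495·1311·1150·1400·286 ≡ 662 (mod 1451)
Right side y^r · r^s mod p:
468^2 = 219024 ≡ 1374
468^4 ≡ 1374^2 = 1887876 ≡ 125
468^8 ≡ 125^2 = 15625 ≡ 1115
468^16 ≡ 1115^2 = 1243225 ≡ 1169
468^32 ≡ 1169^2 = 1366561 ≡ 1170
468^64 ≡ 1170^2 = 1368900 ≡ 607
468^128 ≡ 607^2 = 368449 ≡ 1346
202 = 128 + 64 + 8 + 2, so 468^202 ≡ 1346·607·1115·1374 ≡ 755 (mod 1451)
202^2 = 40804 ≡ 176
202^4 ≡ 176^2 = 30976 ≡ 505
202^8 ≡ 505^2 = 255025 ≡ 1100
202^16 ≡ 1100^2 = 1210000 ≡ 1317
202^32 ≡ 1317^2 = 1734489 ≡ 544
202^64 ≡ 544^2 = 295936 ≡ 1383
202^128 ≡ 1383^2 = 1912689 ≡ 271
202^256 ≡ 271^2 = 73441 ≡ 891
202^512 ≡ 891^2 = 793881 ≡ 184
792 = 512 + 256 + 16 + 8, so 202^792 ≡ 184·891·1317·1100 ≡ 170 (mod 1451)
755·170 = 128350 ≡ 662 (mod 1451)
662 ≡ 662 (mod 1451), so the signature is genuine.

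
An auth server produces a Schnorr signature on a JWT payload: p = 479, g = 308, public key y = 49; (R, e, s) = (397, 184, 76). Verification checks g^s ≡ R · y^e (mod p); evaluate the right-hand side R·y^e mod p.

151

49^2 = 2401 ≡ 6
49^4 ≡ 6^2 = 36
49^8 ≡ 36^2 = 1296 ≡ 338
49^16 ≡ 338^2 = 114244 ≡ 242
49^32 ≡ 242^2 = 58564 ≡ 126
49^64 ≡ 126^2 = 15876 ≡ 69
49^128 ≡ 69^2 = 4761 ≡ 450
184 = 128 + 32 + 16 + 8, so 49^184 ≡ 450·126·242·338 ≡ 4 (mod 479)
R · y^e ≡ 397·4 = 1588 ≡ 151 (mod 479)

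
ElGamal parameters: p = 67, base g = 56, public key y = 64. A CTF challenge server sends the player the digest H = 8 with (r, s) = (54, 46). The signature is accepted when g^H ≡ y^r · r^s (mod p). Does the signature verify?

verifies

Left side g^H mod p:
56^8 mod 67 = 19
Right side y^r · r^s mod p:
64^54 mod 67 = 22
54^46 mod 67 = 10
22·10 = 220 ≡ 19 (mod 67)
19 ≡ 19 (mod 67), so the signature is genuine.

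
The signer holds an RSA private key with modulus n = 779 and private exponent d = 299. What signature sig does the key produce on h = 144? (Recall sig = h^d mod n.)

Squares mod 779: h^1≡144, h^2≡482, h^4≡182, h^8≡406, h^16≡467, h^32≡748, h^64≡182, h^128≡406, h^256≡467
299 = 256 + 32 + 8 + 2 + 1, so h^299 ≡ 467·748·406·482·144 ≡ 330 (mod 779)

330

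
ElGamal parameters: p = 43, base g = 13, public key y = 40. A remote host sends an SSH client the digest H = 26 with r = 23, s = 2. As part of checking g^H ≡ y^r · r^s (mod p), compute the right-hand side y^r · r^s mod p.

31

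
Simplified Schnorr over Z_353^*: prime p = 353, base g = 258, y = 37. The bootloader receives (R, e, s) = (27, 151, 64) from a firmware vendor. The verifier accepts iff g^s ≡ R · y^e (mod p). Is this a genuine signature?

genuine

g^s mod p:
258^2 = 66564 ≡ 200
258^4 ≡ 200^2 = 40000 ≡ 111
258^8 ≡ 111^2 = 12321 ≡ 319
258^16 ≡ 319^2 = 101761 ≡ 97
258^32 ≡ 97^2 = 9409 ≡ 231
258^64 ≡ 231^2 = 53361 ≡ 58
R · y^e mod p:
37^2 = 1369 ≡ 310
37^4 ≡ 310^2 = 96100 ≡ 84
37^8 ≡ 84^2 = 7056 ≡ 349
37^16 ≡ 349^2 = 121801 ≡ 16
37^32 ≡ 16^2 = 256
37^64 ≡ 256^2 = 65536 ≡ 231
37^128 ≡ 231^2 = 53361 ≡ 58
151 = 128 + 16 + 4 + 2 + 1, so 37^151 ≡ 58·16·84·310·37 ≡ 329 (mod 353)
27·329 = 8883 ≡ 58 (mod 353)
58 ≡ 58 (mod 353); signature holds.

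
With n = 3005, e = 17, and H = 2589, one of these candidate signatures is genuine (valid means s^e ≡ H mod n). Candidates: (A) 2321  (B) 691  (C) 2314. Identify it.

Candidate A: Squares mod 3005: 2321^1≡2321, 2321^2≡2081, 2321^4≡356, 2321^8≡526, 2321^16≡216; 17 = 16 + 1, so 2321^17 ≡ 216·2321 ≡ 2506 (mod 3005)
Candidate B: Squares mod 3005: 691^1≡691, 691^2≡2691, 691^4≡2436, 691^8≡2226, 691^16≡2836; 17 = 16 + 1, so 691^17 ≡ 2836·691 ≡ 416 (mod 3005)
Candidate C: Squares mod 3005: 2314^1≡2314, 2314^2≡2691, 2314^4≡2436, 2314^8≡2226, 2314^16≡2836; 17 = 16 + 1, so 2314^17 ≡ 2836·2314 ≡ 2589 (mod 3005)
  → matches H = 2589

C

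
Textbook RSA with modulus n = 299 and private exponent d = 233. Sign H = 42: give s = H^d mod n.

H^2 ≡ 42^2 = 1764 ≡ 269
H^4 ≡ 269^2 = 72361 ≡ 3
H^8 ≡ 3^2 = 9
H^16 ≡ 9^2 = 81
H^32 ≡ 81^2 = 6561 ≡ 282
H^64 ≡ 282^2 = 79524 ≡ 289
H^128 ≡ 289^2 = 83521 ≡ 100
233 = 128 + 64 + 32 + 8 + 1, so H^233 ≡ 100·289·282·9·42 ≡ 191 (mod 299)

191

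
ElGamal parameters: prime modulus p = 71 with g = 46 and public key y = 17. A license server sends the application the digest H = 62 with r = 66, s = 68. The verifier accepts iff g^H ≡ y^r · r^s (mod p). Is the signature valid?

Left side g^H mod p:
Squares mod 71: 46^1≡46, 46^2≡57, 46^4≡54, 46^8≡5, 46^16≡25, 46^32≡57
62 = 32 + 16 + 8 + 4 + 2, so 46^62 ≡ 57·25·5·54·57 ≡ 57 (mod 71)
Right side y^r · r^s mod p:
Squares mod 71: 17^1≡17, 17^2≡5, 17^4≡25, 17^8≡57, 17^16≡54, 17^32≡5, 17^64≡25
66 = 64 + 2, so 17^66 ≡ 25·5 ≡ 54 (mod 71)
Squares mod 71: 66^1≡66, 66^2≡25, 66^4≡57, 66^8≡54, 66^16≡5, 66^32≡25, 66^64≡57
68 = 64 + 4, so 66^68 ≡ 57·57 ≡ 54 (mod 71)
54·54 = 2916 ≡ 5 (mod 71)
57 ≠ 5, so verification fails.

invalid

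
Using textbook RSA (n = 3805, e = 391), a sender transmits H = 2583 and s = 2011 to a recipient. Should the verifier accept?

Squares mod 3805: s^1≡2011, s^2≡3211, s^4≡2776, s^8≡1051, s^16≡1151, s^32≡661, s^64≡3151, s^128≡1556, s^256≡1156
391 = 256 + 128 + 4 + 2 + 1, so s^391 ≡ 1156·1556·2776·3211·2011 ≡ 711 (mod 3805)
s^391 mod 3805 = 711, but H = 2583.

reject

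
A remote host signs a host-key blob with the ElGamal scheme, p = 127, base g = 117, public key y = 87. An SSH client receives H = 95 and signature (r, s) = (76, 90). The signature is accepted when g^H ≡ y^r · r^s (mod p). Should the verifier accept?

reject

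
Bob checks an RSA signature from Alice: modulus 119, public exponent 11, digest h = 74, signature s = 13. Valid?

s^2 ≡ 13^2 = 169 ≡ 50
s^4 ≡ 50^2 = 2500 ≡ 1
s^8 ≡ 1^2 = 1
11 = 8 + 2 + 1, so s^11 ≡ 1·50·13 ≡ 55 (mod 119)
The recovered value 55 does not match the digest 74.

no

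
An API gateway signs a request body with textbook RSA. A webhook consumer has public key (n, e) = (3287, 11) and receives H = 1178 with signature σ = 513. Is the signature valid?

invalid

σ^2 ≡ 513^2 = 263169 ≡ 209
σ^4 ≡ 209^2 = 43681 ≡ 950
σ^8 ≡ 950^2 = 902500 ≡ 1862
11 = 8 + 2 + 1, so σ^11 ≡ 1862·209·513 ≡ 2109 (mod 3287)
σ^11 mod 3287 = 2109, but H = 1178.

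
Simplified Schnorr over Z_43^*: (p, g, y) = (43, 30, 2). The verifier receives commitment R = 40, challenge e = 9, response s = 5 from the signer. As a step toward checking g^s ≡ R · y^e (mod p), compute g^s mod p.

12

30^2 = 900 ≡ 40
30^4 ≡ 40^2 = 1600 ≡ 9
5 = 4 + 1, so 30^5 ≡ 9·30 ≡ 12 (mod 43)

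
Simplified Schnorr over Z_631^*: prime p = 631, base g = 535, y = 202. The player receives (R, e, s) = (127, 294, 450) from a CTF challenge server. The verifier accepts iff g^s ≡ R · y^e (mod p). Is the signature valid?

g^s mod p:
535^2 = 286225 ≡ 382
535^4 ≡ 382^2 = 145924 ≡ 163
535^8 ≡ 163^2 = 26569 ≡ 67
535^16 ≡ 67^2 = 4489 ≡ 72
535^32 ≡ 72^2 = 5184 ≡ 136
535^64 ≡ 136^2 = 18496 ≡ 197
535^128 ≡ 197^2 = 38809 ≡ 318
535^256 ≡ 318^2 = 101124 ≡ 164
450 = 256 + 128 + 64 + 2, so 535^450 ≡ 164·318·197·382 ≡ 133 (mod 631)
R · y^e mod p:
202^2 = 40804 ≡ 420
202^4 ≡ 420^2 = 176400 ≡ 351
202^8 ≡ 351^2 = 123201 ≡ 156
202^16 ≡ 156^2 = 24336 ≡ 358
202^32 ≡ 358^2 = 128164 ≡ 71
202^64 ≡ 71^2 = 5041 ≡ 624
202^128 ≡ 624^2 = 389376 ≡ 49
202^256 ≡ 49^2 = 2401 ≡ 508
294 = 256 + 32 + 4 + 2, so 202^294 ≡ 508·71·351·420 ≡ 344 (mod 631)
127·344 = 43688 ≡ 149 (mod 631)
133 ≠ 149; the check fails.

invalid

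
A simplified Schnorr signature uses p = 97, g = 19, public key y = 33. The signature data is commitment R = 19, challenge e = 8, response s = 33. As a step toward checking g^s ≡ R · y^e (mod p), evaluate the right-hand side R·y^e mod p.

19

Squares mod 97: 33^1≡33, 33^2≡22, 33^4≡96, 33^8≡1
33^8 ≡ 1 (mod 97)
R · y^e ≡ 19·1 = 19 ≡ 19 (mod 97)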